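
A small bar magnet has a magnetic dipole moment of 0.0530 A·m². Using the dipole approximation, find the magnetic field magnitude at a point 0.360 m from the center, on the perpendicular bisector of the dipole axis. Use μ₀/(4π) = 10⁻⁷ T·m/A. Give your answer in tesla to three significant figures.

In the equatorial plane B = (μ₀/4π)·m/r³ (half the axial value).
B = (10⁻⁷)·(0.0530) / (0.360)³ = 1.136×10⁻⁷ T.

B ≈ 1.14×10⁻⁷ T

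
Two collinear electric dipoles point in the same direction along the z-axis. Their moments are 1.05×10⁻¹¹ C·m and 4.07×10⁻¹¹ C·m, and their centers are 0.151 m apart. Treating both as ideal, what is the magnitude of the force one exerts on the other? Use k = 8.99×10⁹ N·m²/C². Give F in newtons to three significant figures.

F ≈ 4.43×10⁻⁸ N

On-axis field of dipole 1 at distance r: E = 2kp₁/r³. Force on dipole 2 is F = p₂·dE/dr (gradient along axis).
dE/dr = −6kp₁/r⁴, so |F| = 6kp₁p₂/r⁴ (attractive for aligned moments).
F = 6(8.99×10⁹)(1.05×10⁻¹¹)(4.07×10⁻¹¹)/(0.151)⁴ = 4.434×10⁻⁸ N.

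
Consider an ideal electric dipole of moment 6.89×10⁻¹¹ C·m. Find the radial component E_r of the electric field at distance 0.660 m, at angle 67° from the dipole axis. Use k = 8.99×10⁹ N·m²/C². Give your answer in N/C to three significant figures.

E_r ≈ 1.68 N/C

For a dipole, E_r = (2kp cosθ)/r³.
kp/r³ = (8.99×10⁹)(6.89×10⁻¹¹)/(0.660)³ = 2.155 N/C.
E_r = 2·2.155·cos67° = 1.684 N/C.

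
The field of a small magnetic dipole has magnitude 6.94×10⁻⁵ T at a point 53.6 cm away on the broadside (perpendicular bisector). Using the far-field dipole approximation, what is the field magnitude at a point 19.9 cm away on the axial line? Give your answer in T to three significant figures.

Dipole fields scale as 1/r³ in the far field.
The axial field is twice the equatorial field at the same r, so the geometry factor is 2/1.
B₂ = B₁ · (2/1) · (r₁/r₂)³ = 6.94×10⁻⁵ · 2 · (53.6/19.9)³.
(r₁/r₂)³ = (2.693)³ = 19.54.
B₂ ≈ 0.002712 T.

B ≈ 0.00271 T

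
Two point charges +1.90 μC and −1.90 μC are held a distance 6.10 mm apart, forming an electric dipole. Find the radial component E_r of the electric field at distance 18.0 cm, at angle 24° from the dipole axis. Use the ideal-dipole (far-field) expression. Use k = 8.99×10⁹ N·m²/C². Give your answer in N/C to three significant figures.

E_r ≈ 3.26×10⁴ N/C

Dipole moment p = qd = (1.90×10⁻⁶ C)(0.00610 m) = 1.159×10⁻⁸ C·m.
For a dipole, E_r = (2kp cosθ)/r³.
kp/r³ = (8.99×10⁹)(1.159×10⁻⁸)/(0.180)³ = 1.787×10⁴ N/C.
E_r = 2·1.787×10⁴·cos24° = 3.264×10⁴ N/C.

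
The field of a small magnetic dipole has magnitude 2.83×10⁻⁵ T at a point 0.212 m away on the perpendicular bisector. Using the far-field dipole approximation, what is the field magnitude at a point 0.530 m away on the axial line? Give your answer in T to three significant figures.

Dipole fields scale as 1/r³ in the far field.
The axial field is twice the equatorial field at the same r, so the geometry factor is 2/1.
B₂ = B₁ · (2/1) · (r₁/r₂)³ = 2.83×10⁻⁵ · 2 · (0.212/0.530)³.
(r₁/r₂)³ = (0.4)³ = 0.064.
B₂ ≈ 3.622×10⁻⁶ T.

B ≈ 3.62×10⁻⁶ T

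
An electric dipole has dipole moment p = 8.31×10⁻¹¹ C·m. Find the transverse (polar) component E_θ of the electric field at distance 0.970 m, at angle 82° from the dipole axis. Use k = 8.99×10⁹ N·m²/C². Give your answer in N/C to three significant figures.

E_θ ≈ 0.811 N/C

For a dipole, E_θ = (kp sinθ)/r³.
kp/r³ = (8.99×10⁹)(8.31×10⁻¹¹)/(0.970)³ = 0.8186 N/C.
E_θ = 0.8186·sin82° = 0.8106 N/C.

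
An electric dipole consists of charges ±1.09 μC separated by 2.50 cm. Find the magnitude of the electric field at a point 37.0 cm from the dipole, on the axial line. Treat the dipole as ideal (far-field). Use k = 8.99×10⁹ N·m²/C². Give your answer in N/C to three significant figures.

Dipole moment p = qd = (1.09×10⁻⁶ C)(0.0250 m) = 2.725×10⁻⁸ C·m.
On the dipole axis E = 2kp/r³.
E = 2·(8.99×10⁹)(2.725×10⁻⁸) / (0.370)³ = 9673 N/C.

E ≈ 9670 N/C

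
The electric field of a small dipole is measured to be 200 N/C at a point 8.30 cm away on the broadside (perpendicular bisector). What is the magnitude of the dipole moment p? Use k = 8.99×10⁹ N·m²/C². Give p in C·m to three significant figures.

In the equatorial plane E = kp/r³, so p = Er³/(k).
p = (200)·(0.0830)³ / (8.99×10⁹) = 1.272×10⁻¹¹ C·m.

p ≈ 1.27×10⁻¹¹ C·m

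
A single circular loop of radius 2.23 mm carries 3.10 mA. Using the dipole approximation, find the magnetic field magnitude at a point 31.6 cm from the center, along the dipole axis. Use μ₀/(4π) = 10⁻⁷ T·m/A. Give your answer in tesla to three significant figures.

B ≈ 3.07×10⁻¹³ T

Magnetic moment m = IA = Iπa² = (0.00310)·π·(0.00223)² = 4.843×10⁻⁸ A·m².
On axis B = (μ₀/4π)·2m/r³.
B = 2·(10⁻⁷)·(4.843×10⁻⁸) / (0.316)³ = 3.070×10⁻¹³ T.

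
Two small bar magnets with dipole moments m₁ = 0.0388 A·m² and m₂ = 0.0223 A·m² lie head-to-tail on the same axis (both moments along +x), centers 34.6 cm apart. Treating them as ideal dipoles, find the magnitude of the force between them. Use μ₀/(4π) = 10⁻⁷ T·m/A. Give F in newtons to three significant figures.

On-axis B of dipole 1: B = (μ₀/4π)·2m₁/r³. Force on dipole 2: F = m₂·dB/dr.
dB/dr = −(μ₀/4π)·6m₁/r⁴, so |F| = (μ₀/4π)·6m₁m₂/r⁴.
F = 6(10⁻⁷)(0.0388)(0.0223)/(0.346)⁴ = 3.622×10⁻⁸ N.

F ≈ 3.62×10⁻⁸ N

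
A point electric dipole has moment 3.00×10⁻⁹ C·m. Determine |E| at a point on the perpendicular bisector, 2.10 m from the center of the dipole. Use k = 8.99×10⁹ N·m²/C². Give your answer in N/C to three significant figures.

E ≈ 2.91 N/C

In the equatorial plane E = kp/r³.
E = (8.99×10⁹)(3.00×10⁻⁹) / (2.10)³ = 2.912 N/C.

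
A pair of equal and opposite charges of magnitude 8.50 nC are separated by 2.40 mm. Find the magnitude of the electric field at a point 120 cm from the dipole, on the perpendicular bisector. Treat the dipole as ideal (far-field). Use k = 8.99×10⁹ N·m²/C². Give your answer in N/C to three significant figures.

E ≈ 0.106 N/C

Dipole moment p = qd = (8.50×10⁻⁹ C)(0.00240 m) = 2.04×10⁻¹¹ C·m.
In the equatorial plane E = kp/r³.
E = (8.99×10⁹)(2.04×10⁻¹¹) / (1.20)³ = 0.1061 N/C.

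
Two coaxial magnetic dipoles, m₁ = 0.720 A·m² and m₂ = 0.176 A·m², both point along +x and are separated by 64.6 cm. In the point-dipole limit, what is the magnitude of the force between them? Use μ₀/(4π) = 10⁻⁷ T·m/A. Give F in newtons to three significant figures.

F ≈ 4.37×10⁻⁷ N

On-axis B of dipole 1: B = (μ₀/4π)·2m₁/r³. Force on dipole 2: F = m₂·dB/dr.
dB/dr = −(μ₀/4π)·6m₁/r⁴, so |F| = (μ₀/4π)·6m₁m₂/r⁴.
F = 6(10⁻⁷)(0.720)(0.176)/(0.646)⁴ = 4.366×10⁻⁷ N.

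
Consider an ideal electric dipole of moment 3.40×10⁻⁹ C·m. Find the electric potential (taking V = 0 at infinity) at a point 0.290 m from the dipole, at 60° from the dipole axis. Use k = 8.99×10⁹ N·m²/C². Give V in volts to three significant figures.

V ≈ 182 V

The dipole potential is V = kp cosθ / r².
V = (8.99×10⁹)(3.40×10⁻⁹)·cos60° / (0.290)² = 181.7 V.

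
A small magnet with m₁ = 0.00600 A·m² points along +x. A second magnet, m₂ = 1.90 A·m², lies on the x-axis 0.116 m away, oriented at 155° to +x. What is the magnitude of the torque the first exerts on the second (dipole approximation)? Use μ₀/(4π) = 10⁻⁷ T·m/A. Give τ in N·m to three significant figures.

Dipole B is on the axis of dipole A, so B₁ there is axial: B₁ = (μ₀/4π)·2m₁/r³ along +x.
B₁ = 2(10⁻⁷)(0.00600)/(0.116)³ = 7.688×10⁻⁷ T.
τ = m₂ B₁ sinθ.
τ = (1.90)(7.688×10⁻⁷)·sin155° = 6.173×10⁻⁷ N·m.

τ ≈ 6.17×10⁻⁷ N·m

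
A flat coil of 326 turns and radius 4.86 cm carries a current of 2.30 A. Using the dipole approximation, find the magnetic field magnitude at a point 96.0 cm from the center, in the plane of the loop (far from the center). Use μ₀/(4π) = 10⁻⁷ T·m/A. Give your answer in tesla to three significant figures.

B ≈ 6.29×10⁻⁷ T

m = NIA = NIπa² = 326·(2.30)·π·(0.0486)² = 5.564 A·m².
In the equatorial plane B = (μ₀/4π)·m/r³ (half the axial value).
B = (10⁻⁷)·(5.564) / (0.960)³ = 6.289×10⁻⁷ T.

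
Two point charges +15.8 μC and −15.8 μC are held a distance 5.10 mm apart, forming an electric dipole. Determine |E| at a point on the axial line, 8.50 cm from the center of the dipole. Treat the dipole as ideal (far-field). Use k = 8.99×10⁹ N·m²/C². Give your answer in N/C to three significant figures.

E ≈ 2.36×10⁶ N/C

Dipole moment p = qd = (1.58×10⁻⁵ C)(0.00510 m) = 8.058×10⁻⁸ C·m.
On the dipole axis E = 2kp/r³.
E = 2·(8.99×10⁹)(8.058×10⁻⁸) / (0.0850)³ = 2.359×10⁶ N/C.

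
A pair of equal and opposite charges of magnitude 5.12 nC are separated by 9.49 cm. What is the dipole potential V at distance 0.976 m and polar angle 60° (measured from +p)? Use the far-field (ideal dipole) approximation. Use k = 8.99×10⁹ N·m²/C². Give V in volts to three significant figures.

V ≈ 2.29 V

Dipole moment p = qd = (5.12×10⁻⁹ C)(0.0949 m) = 4.859×10⁻¹⁰ C·m.
The dipole potential is V = kp cosθ / r².
V = (8.99×10⁹)(4.859×10⁻¹⁰)·cos60° / (0.976)² = 2.293 V.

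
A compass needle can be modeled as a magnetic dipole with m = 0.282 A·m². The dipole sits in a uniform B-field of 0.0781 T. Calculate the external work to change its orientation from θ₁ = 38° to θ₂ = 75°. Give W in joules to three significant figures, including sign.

W_ext = ΔU = −mB cosθ₂ + mB cosθ₁ = mB(cosθ₁ − cosθ₂).
W = (0.282)(0.0781)·(cos38° − cos75°) = (0.02202)·(+0.5292) = 0.01166 J.

W ≈ 0.0117 J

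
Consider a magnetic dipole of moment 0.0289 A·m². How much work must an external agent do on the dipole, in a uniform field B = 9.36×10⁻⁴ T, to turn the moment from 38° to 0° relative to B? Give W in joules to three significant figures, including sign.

W_ext = ΔU = −mB cosθ₂ + mB cosθ₁ = mB(cosθ₁ − cosθ₂).
W = (0.0289)(9.36×10⁻⁴)·(cos38° − cos0°) = (2.705×10⁻⁵)·(-0.2120) = -5.734×10⁻⁶ J.

W ≈ -5.73×10⁻⁶ J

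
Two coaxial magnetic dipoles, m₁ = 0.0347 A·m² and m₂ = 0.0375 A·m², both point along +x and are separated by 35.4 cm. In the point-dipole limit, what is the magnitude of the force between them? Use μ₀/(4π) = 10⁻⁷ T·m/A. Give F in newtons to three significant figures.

F ≈ 4.97×10⁻⁸ N

On-axis B of dipole 1: B = (μ₀/4π)·2m₁/r³. Force on dipole 2: F = m₂·dB/dr.
dB/dr = −(μ₀/4π)·6m₁/r⁴, so |F| = (μ₀/4π)·6m₁m₂/r⁴.
F = 6(10⁻⁷)(0.0347)(0.0375)/(0.354)⁴ = 4.972×10⁻⁸ N.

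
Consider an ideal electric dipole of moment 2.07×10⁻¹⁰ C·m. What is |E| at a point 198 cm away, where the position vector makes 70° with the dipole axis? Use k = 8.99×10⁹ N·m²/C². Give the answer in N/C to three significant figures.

At angle θ the dipole field magnitude is E = (kp/r³)·√(1 + 3cos²θ).
kp/r³ = (8.99×10⁹)(2.07×10⁻¹⁰) / (1.98)³ = 0.2397 N/C.
√(1 + 3cos²70°) = √(1 + 3·0.1170) = √1.3509 ≈ 1.1623.
E ≈ 0.2397 × 1.162 = 0.2786 N/C.

E ≈ 0.279 N/C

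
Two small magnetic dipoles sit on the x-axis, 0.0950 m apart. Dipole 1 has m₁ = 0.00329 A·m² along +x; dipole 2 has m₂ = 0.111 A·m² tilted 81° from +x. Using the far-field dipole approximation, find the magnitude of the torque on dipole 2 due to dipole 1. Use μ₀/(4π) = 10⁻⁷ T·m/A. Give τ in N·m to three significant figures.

τ ≈ 8.41×10⁻⁸ N·m

Dipole B is on the axis of dipole A, so B₁ there is axial: B₁ = (μ₀/4π)·2m₁/r³ along +x.
B₁ = 2(10⁻⁷)(0.00329)/(0.0950)³ = 7.675×10⁻⁷ T.
τ = m₂ B₁ sinθ.
τ = (0.111)(7.675×10⁻⁷)·sin81° = 8.414×10⁻⁸ N·m.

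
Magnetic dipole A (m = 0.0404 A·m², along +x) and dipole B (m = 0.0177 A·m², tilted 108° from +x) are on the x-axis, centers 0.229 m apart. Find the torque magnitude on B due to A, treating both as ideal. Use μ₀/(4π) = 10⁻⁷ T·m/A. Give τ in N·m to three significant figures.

Dipole B is on the axis of dipole A, so B₁ there is axial: B₁ = (μ₀/4π)·2m₁/r³ along +x.
B₁ = 2(10⁻⁷)(0.0404)/(0.229)³ = 6.728×10⁻⁷ T.
τ = m₂ B₁ sinθ.
τ = (0.0177)(6.728×10⁻⁷)·sin108° = 1.133×10⁻⁸ N·m.

τ ≈ 1.13×10⁻⁸ N·m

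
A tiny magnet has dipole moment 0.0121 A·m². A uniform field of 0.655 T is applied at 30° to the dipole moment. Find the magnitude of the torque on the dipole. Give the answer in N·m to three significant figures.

Torque on a magnetic dipole: τ = mB sinθ.
τ = (0.0121)(0.655)·sin30° = 0.003963 N·m.

τ ≈ 0.00396 N·m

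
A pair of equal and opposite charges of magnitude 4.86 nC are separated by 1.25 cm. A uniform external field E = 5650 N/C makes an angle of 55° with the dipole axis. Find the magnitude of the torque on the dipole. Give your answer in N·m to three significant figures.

Dipole moment p = qd = (4.86×10⁻⁹ C)(0.0125 m) = 6.075×10⁻¹¹ C·m.
Torque on an electric dipole: τ = pE sinθ.
τ = (6.075×10⁻¹¹)(5650)·sin55° = 2.812×10⁻⁷ N·m.

τ ≈ 2.81×10⁻⁷ N·m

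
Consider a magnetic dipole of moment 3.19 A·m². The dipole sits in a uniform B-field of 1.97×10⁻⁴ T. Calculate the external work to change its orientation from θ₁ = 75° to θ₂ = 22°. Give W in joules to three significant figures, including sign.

W_ext = ΔU = −mB cosθ₂ + mB cosθ₁ = mB(cosθ₁ − cosθ₂).
W = (3.19)(1.97×10⁻⁴)·(cos75° − cos22°) = (6.284×10⁻⁴)·(-0.6684) = -4.200×10⁻⁴ J.

W ≈ -4.20×10⁻⁴ J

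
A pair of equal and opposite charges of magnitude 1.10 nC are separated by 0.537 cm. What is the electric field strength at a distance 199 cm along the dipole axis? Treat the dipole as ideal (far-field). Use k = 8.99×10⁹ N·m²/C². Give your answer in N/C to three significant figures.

E ≈ 0.0135 N/C

Dipole moment p = qd = (1.10×10⁻⁹ C)(0.00537 m) = 5.907×10⁻¹² C·m.
On the dipole axis E = 2kp/r³.
E = 2·(8.99×10⁹)(5.907×10⁻¹²) / (1.99)³ = 0.01348 N/C.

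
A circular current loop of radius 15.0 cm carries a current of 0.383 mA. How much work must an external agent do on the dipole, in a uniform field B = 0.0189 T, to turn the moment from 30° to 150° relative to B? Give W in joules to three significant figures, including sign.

W ≈ 8.86×10⁻⁷ J

Magnetic moment m = IA = Iπa² = (3.83×10⁻⁴)·π·(0.150)² = 2.707×10⁻⁵ A·m².
W_ext = ΔU = −mB cosθ₂ + mB cosθ₁ = mB(cosθ₁ − cosθ₂).
W = (2.707×10⁻⁵)(0.0189)·(cos30° − cos150°) = (5.116×10⁻⁷)·(+1.7321) = 8.862×10⁻⁷ J.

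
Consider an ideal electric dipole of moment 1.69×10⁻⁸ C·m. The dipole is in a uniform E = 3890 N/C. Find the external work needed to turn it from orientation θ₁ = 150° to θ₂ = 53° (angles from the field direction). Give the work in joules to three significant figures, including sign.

W ≈ -9.65×10⁻⁵ J

W_ext = ΔU = U(θ₂) − U(θ₁) = −pE cosθ₂ − (−pE cosθ₁) = pE(cosθ₁ − cosθ₂).
W = (1.69×10⁻⁸)(3890)·(cos150° − cos53°) = (6.574×10⁻⁵)·(-1.4678) = -9.650×10⁻⁵ J.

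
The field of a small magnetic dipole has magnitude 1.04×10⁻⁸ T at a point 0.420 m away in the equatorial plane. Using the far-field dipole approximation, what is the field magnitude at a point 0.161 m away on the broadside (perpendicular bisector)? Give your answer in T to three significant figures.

Dipole fields scale as 1/r³ in the far field; the geometry is the same at both points.
B₂ = B₁ · (r₁/r₂)³ = 1.04×10⁻⁸ · (0.420/0.161)³.
(r₁/r₂)³ = (2.609)³ = 17.75.
B₂ ≈ 1.846×10⁻⁷ T.

B ≈ 1.85×10⁻⁷ T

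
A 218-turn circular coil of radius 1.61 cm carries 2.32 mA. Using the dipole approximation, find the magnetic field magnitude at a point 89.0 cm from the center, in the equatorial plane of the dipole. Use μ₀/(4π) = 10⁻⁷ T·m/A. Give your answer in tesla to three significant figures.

B ≈ 5.84×10⁻¹¹ T

m = NIA = NIπa² = 218·(0.00232)·π·(0.0161)² = 4.119×10⁻⁴ A·m².
In the equatorial plane B = (μ₀/4π)·m/r³ (half the axial value).
B = (10⁻⁷)·(4.119×10⁻⁴) / (0.890)³ = 5.843×10⁻¹¹ T.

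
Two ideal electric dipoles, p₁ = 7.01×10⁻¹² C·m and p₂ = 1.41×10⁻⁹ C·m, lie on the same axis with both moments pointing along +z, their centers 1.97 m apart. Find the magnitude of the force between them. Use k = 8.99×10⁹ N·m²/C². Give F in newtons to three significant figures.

F ≈ 3.54×10⁻¹¹ N

On-axis field of dipole 1 at distance r: E = 2kp₁/r³. Force on dipole 2 is F = p₂·dE/dr (gradient along axis).
dE/dr = −6kp₁/r⁴, so |F| = 6kp₁p₂/r⁴ (attractive for aligned moments).
F = 6(8.99×10⁹)(7.01×10⁻¹²)(1.41×10⁻⁹)/(1.97)⁴ = 3.540×10⁻¹¹ N.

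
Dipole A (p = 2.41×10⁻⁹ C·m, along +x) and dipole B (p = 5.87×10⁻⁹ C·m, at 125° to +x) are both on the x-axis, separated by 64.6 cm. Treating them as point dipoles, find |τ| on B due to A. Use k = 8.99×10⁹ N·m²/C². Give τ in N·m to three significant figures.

The second dipole sits on the axis of the first, so the field there is axial: E₁ = 2kp₁/r³ along +x.
E₁ = 2(8.99×10⁹)(2.41×10⁻⁹)/(0.646)³ = 160.7 N/C.
Torque on the second dipole: τ = p₂ E₁ sinθ.
τ = (5.87×10⁻⁹)(160.7)·sin125° = 7.729×10⁻⁷ N·m.

τ ≈ 7.73×10⁻⁷ N·m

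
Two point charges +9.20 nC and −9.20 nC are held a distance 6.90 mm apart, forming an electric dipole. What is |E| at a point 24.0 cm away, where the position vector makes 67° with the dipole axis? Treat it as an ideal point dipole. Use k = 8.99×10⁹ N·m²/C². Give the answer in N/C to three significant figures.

Dipole moment p = qd = (9.20×10⁻⁹ C)(0.00690 m) = 6.348×10⁻¹¹ C·m.
At angle θ the dipole field magnitude is E = (kp/r³)·√(1 + 3cos²θ).
kp/r³ = (8.99×10⁹)(6.348×10⁻¹¹) / (0.240)³ = 41.28 N/C.
√(1 + 3cos²67°) = √(1 + 3·0.1527) = √1.4580 ≈ 1.2075.
E ≈ 41.28 × 1.207 = 49.85 N/C.

E ≈ 49.8 N/C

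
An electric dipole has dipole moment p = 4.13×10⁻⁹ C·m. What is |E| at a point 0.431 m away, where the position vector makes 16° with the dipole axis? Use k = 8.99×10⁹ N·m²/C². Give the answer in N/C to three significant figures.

At angle θ the dipole field magnitude is E = (kp/r³)·√(1 + 3cos²θ).
kp/r³ = (8.99×10⁹)(4.13×10⁻⁹) / (0.431)³ = 463.7 N/C.
√(1 + 3cos²16°) = √(1 + 3·0.9240) = √3.7721 ≈ 1.9422.
E ≈ 463.7 × 1.942 = 900.7 N/C.

E ≈ 901 N/C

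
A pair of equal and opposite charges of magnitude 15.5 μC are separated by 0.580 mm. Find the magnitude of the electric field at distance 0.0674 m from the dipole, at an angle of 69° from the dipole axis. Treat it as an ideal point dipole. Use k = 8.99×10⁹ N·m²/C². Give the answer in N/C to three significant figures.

E ≈ 3.11×10⁵ N/C

Dipole moment p = qd = (1.55×10⁻⁵ C)(5.80×10⁻⁴ m) = 8.99×10⁻⁹ C·m.
At angle θ the dipole field magnitude is E = (kp/r³)·√(1 + 3cos²θ).
kp/r³ = (8.99×10⁹)(8.99×10⁻⁹) / (0.0674)³ = 2.640×10⁵ N/C.
√(1 + 3cos²69°) = √(1 + 3·0.1284) = √1.3853 ≈ 1.1770.
E ≈ 2.640×10⁵ × 1.177 = 3.107×10⁵ N/C.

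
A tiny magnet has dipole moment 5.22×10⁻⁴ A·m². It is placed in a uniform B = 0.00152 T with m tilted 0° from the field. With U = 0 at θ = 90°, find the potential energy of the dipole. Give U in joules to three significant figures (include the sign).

U ≈ -7.93×10⁻⁷ J

U = −m·B = −mB cosθ.
U = −(5.22×10⁻⁴)(0.00152)·cos0° = -7.934×10⁻⁷ J.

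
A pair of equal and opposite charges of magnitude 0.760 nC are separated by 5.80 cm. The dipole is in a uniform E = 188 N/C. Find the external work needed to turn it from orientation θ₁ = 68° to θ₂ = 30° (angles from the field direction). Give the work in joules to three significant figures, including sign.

Dipole moment p = qd = (7.60×10⁻¹⁰ C)(0.0580 m) = 4.408×10⁻¹¹ C·m.
W_ext = ΔU = U(θ₂) − U(θ₁) = −pE cosθ₂ − (−pE cosθ₁) = pE(cosθ₁ − cosθ₂).
W = (4.408×10⁻¹¹)(188)·(cos68° − cos30°) = (8.287×10⁻⁹)·(-0.4914) = -4.072×10⁻⁹ J.

W ≈ -4.07×10⁻⁹ J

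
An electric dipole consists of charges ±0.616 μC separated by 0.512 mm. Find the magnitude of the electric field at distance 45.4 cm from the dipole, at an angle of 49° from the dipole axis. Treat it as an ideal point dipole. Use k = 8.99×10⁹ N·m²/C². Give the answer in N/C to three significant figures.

Dipole moment p = qd = (6.16×10⁻⁷ C)(5.12×10⁻⁴ m) = 3.154×10⁻¹⁰ C·m.
At angle θ the dipole field magnitude is E = (kp/r³)·√(1 + 3cos²θ).
kp/r³ = (8.99×10⁹)(3.154×10⁻¹⁰) / (0.454)³ = 30.30 N/C.
√(1 + 3cos²49°) = √(1 + 3·0.4304) = √2.2912 ≈ 1.5137.
E ≈ 30.30 × 1.514 = 45.87 N/C.

E ≈ 45.9 N/C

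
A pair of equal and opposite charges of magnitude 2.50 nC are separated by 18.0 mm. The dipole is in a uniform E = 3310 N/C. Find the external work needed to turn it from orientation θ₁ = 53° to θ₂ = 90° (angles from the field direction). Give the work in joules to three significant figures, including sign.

W ≈ 8.96×10⁻⁸ J

Dipole moment p = qd = (2.50×10⁻⁹ C)(0.0180 m) = 4.50×10⁻¹¹ C·m.
W_ext = ΔU = U(θ₂) − U(θ₁) = −pE cosθ₂ − (−pE cosθ₁) = pE(cosθ₁ − cosθ₂).
W = (4.50×10⁻¹¹)(3310)·(cos53° − cos90°) = (1.490×10⁻⁷)·(+0.6018) = 8.964×10⁻⁸ J.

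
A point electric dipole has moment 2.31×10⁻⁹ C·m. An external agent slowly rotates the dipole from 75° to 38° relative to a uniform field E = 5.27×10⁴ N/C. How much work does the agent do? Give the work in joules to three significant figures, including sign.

W ≈ -6.44×10⁻⁵ J

W_ext = ΔU = U(θ₂) − U(θ₁) = −pE cosθ₂ − (−pE cosθ₁) = pE(cosθ₁ − cosθ₂).
W = (2.31×10⁻⁹)(5.27×10⁴)·(cos75° − cos38°) = (1.217×10⁻⁴)·(-0.5292) = -6.442×10⁻⁵ J.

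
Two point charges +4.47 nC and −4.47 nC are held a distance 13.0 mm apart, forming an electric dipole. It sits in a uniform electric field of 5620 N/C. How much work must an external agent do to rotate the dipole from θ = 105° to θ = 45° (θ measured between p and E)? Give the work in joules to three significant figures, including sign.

W ≈ -3.15×10⁻⁷ J

Dipole moment p = qd = (4.47×10⁻⁹ C)(0.0130 m) = 5.811×10⁻¹¹ C·m.
W_ext = ΔU = U(θ₂) − U(θ₁) = −pE cosθ₂ − (−pE cosθ₁) = pE(cosθ₁ − cosθ₂).
W = (5.811×10⁻¹¹)(5620)·(cos105° − cos45°) = (3.266×10⁻⁷)·(-0.9659) = -3.155×10⁻⁷ J.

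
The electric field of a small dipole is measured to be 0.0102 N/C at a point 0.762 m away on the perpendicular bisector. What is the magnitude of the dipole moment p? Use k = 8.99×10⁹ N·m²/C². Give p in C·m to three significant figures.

p ≈ 5.02×10⁻¹³ C·m

In the equatorial plane E = kp/r³, so p = Er³/(k).
p = (0.0102)·(0.762)³ / (8.99×10⁹) = 5.020×10⁻¹³ C·m.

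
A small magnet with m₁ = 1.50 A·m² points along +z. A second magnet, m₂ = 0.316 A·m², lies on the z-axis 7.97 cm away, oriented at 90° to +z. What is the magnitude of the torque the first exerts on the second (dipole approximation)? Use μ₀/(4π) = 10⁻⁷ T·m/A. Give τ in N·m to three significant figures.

τ ≈ 1.87×10⁻⁴ N·m

Dipole B is on the axis of dipole A, so B₁ there is axial: B₁ = (μ₀/4π)·2m₁/r³ along +z.
B₁ = 2(10⁻⁷)(1.50)/(0.0797)³ = 5.926×10⁻⁴ T.
τ = m₂ B₁ sinθ.
τ = (0.316)(5.926×10⁻⁴)·sin90° = 1.873×10⁻⁴ N·m.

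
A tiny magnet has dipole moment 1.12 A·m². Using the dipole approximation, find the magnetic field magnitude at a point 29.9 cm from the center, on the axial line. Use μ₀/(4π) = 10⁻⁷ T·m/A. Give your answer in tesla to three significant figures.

B ≈ 8.38×10⁻⁶ T

On axis B = (μ₀/4π)·2m/r³.
B = 2·(10⁻⁷)·(1.12) / (0.299)³ = 8.380×10⁻⁶ T.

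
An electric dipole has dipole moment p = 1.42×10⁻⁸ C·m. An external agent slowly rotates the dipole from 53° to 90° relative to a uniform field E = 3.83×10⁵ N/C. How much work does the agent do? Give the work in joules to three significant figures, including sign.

W ≈ 0.00327 J

W_ext = ΔU = U(θ₂) − U(θ₁) = −pE cosθ₂ − (−pE cosθ₁) = pE(cosθ₁ − cosθ₂).
W = (1.42×10⁻⁸)(3.83×10⁵)·(cos53° − cos90°) = (0.005439)·(+0.6018) = 0.003273 J.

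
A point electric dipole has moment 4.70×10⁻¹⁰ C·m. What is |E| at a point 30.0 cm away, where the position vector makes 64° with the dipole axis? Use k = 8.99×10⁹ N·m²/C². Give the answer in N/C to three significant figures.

At angle θ the dipole field magnitude is E = (kp/r³)·√(1 + 3cos²θ).
kp/r³ = (8.99×10⁹)(4.70×10⁻¹⁰) / (0.300)³ = 156.5 N/C.
√(1 + 3cos²64°) = √(1 + 3·0.1922) = √1.5765 ≈ 1.2556.
E ≈ 156.5 × 1.256 = 196.5 N/C.

E ≈ 196 N/C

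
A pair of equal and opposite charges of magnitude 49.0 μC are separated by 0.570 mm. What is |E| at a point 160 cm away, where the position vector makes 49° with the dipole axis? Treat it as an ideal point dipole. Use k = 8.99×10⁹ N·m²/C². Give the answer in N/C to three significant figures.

Dipole moment p = qd = (4.90×10⁻⁵ C)(5.70×10⁻⁴ m) = 2.793×10⁻⁸ C·m.
At angle θ the dipole field magnitude is E = (kp/r³)·√(1 + 3cos²θ).
kp/r³ = (8.99×10⁹)(2.793×10⁻⁸) / (1.60)³ = 61.30 N/C.
√(1 + 3cos²49°) = √(1 + 3·0.4304) = √2.2912 ≈ 1.5137.
E ≈ 61.30 × 1.514 = 92.79 N/C.

E ≈ 92.8 N/C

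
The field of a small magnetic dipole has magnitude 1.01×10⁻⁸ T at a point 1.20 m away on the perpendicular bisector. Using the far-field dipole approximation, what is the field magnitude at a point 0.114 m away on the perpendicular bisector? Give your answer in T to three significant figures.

B ≈ 1.18×10⁻⁵ T

Dipole fields scale as 1/r³ in the far field; the geometry is the same at both points.
B₂ = B₁ · (r₁/r₂)³ = 1.01×10⁻⁸ · (1.20/0.114)³.
(r₁/r₂)³ = (10.53)³ = 1166.
B₂ ≈ 1.178×10⁻⁵ T.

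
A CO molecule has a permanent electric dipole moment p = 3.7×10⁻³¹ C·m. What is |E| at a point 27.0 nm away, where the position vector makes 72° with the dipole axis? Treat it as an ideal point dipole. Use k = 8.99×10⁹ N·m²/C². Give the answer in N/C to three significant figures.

At angle θ the dipole field magnitude is E = (kp/r³)·√(1 + 3cos²θ).
kp/r³ = (8.99×10⁹)(3.70×10⁻³¹) / (2.70×10⁻⁸)³ = 169.0 N/C.
√(1 + 3cos²72°) = √(1 + 3·0.0955) = √1.2865 ≈ 1.1342.
E ≈ 169.0 × 1.134 = 191.7 N/C.

E ≈ 192 N/C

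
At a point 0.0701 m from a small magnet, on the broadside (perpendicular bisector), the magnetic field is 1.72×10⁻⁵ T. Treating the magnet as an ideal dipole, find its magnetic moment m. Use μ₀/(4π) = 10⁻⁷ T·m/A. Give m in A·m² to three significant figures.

m ≈ 0.0592 A·m²

In the equatorial plane B = (μ₀/4π)·m/r³, so m = Br³·4π/(μ₀).
m = (1.72×10⁻⁵)·(0.0701)³ / (10⁻⁷) = 0.05925 A·m².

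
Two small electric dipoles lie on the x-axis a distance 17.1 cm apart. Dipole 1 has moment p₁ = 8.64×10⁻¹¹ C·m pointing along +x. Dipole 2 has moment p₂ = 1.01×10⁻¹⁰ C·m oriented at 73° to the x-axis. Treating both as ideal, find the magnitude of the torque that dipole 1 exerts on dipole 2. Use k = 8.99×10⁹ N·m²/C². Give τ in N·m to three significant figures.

The second dipole sits on the axis of the first, so the field there is axial: E₁ = 2kp₁/r³ along +x.
E₁ = 2(8.99×10⁹)(8.64×10⁻¹¹)/(0.171)³ = 310.7 N/C.
Torque on the second dipole: τ = p₂ E₁ sinθ.
τ = (1.01×10⁻¹⁰)(310.7)·sin73° = 3.001×10⁻⁸ N·m.

τ ≈ 3.00×10⁻⁸ N·m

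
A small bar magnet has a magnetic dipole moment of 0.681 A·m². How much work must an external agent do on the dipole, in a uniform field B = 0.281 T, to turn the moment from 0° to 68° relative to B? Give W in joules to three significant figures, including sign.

W_ext = ΔU = −mB cosθ₂ + mB cosθ₁ = mB(cosθ₁ − cosθ₂).
W = (0.681)(0.281)·(cos0° − cos68°) = (0.1914)·(+0.6254) = 0.1197 J.

W ≈ 0.120 J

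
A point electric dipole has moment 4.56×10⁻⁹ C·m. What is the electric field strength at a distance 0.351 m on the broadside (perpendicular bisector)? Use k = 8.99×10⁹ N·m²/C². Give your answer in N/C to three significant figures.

E ≈ 948 N/C

On the perpendicular bisector E = kp/r³ (half the axial value at the same distance).
E = (8.99×10⁹)(4.56×10⁻⁹) / (0.351)³ = 948.0 N/C.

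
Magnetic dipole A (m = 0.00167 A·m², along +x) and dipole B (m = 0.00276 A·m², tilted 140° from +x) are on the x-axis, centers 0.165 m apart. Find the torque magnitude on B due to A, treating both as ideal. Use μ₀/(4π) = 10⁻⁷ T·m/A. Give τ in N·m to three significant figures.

Dipole B is on the axis of dipole A, so B₁ there is axial: B₁ = (μ₀/4π)·2m₁/r³ along +x.
B₁ = 2(10⁻⁷)(0.00167)/(0.165)³ = 7.435×10⁻⁸ T.
τ = m₂ B₁ sinθ.
τ = (0.00276)(7.435×10⁻⁸)·sin140° = 1.319×10⁻¹⁰ N·m.

τ ≈ 1.32×10⁻¹⁰ N·m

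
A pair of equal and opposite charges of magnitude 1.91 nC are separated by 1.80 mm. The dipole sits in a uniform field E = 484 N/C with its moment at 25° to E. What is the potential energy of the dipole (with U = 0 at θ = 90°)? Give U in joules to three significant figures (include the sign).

U ≈ -1.51×10⁻⁹ J

Dipole moment p = qd = (1.91×10⁻⁹ C)(0.00180 m) = 3.438×10⁻¹² C·m.
U = −p·E = −pE cosθ.
U = −(3.438×10⁻¹²)(484)·cos25° = -1.508×10⁻⁹ J.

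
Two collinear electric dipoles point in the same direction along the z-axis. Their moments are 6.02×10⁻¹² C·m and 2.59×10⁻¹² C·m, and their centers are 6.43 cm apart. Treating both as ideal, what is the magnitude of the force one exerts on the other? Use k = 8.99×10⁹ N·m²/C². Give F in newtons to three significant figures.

F ≈ 4.92×10⁻⁸ N

On-axis field of dipole 1 at distance r: E = 2kp₁/r³. Force on dipole 2 is F = p₂·dE/dr (gradient along axis).
dE/dr = −6kp₁/r⁴, so |F| = 6kp₁p₂/r⁴ (attractive for aligned moments).
F = 6(8.99×10⁹)(6.02×10⁻¹²)(2.59×10⁻¹²)/(0.0643)⁴ = 4.920×10⁻⁸ N.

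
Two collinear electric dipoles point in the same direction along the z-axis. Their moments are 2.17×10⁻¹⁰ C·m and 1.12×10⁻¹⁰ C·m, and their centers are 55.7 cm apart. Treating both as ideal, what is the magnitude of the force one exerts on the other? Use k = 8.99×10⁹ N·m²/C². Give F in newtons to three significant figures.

F ≈ 1.36×10⁻⁸ N

On-axis field of dipole 1 at distance r: E = 2kp₁/r³. Force on dipole 2 is F = p₂·dE/dr (gradient along axis).
dE/dr = −6kp₁/r⁴, so |F| = 6kp₁p₂/r⁴ (attractive for aligned moments).
F = 6(8.99×10⁹)(2.17×10⁻¹⁰)(1.12×10⁻¹⁰)/(0.557)⁴ = 1.362×10⁻⁸ N.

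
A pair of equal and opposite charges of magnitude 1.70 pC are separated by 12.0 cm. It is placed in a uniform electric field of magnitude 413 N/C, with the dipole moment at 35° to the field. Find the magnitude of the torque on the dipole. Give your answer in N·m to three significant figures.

τ ≈ 4.83×10⁻¹¹ N·m

Dipole moment p = qd = (1.70×10⁻¹² C)(0.120 m) = 2.04×10⁻¹³ C·m.
Torque on an electric dipole: τ = pE sinθ.
τ = (2.04×10⁻¹³)(413)·sin35° = 4.832×10⁻¹¹ N·m.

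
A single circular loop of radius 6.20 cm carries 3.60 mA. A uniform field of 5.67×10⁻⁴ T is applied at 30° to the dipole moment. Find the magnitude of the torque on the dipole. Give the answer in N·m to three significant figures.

τ ≈ 1.23×10⁻⁸ N·m

Magnetic moment m = IA = Iπa² = (0.00360)·π·(0.0620)² = 4.347×10⁻⁵ A·m².
Torque on a magnetic dipole: τ = mB sinθ.
τ = (4.347×10⁻⁵)(5.67×10⁻⁴)·sin30° = 1.232×10⁻⁸ N·m.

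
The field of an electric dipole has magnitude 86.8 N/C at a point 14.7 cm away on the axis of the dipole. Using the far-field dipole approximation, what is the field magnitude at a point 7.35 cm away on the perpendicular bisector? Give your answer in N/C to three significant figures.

E ≈ 347 N/C

Dipole fields scale as 1/r³ in the far field.
The axial field is twice the equatorial field at the same r, so the geometry factor is 1/2.
E₂ = E₁ · (1/2) · (r₁/r₂)³ = 86.8 · 0.5 · (14.7/7.35)³.
(r₁/r₂)³ = (2)³ = 8.
E₂ ≈ 347.2 N/C.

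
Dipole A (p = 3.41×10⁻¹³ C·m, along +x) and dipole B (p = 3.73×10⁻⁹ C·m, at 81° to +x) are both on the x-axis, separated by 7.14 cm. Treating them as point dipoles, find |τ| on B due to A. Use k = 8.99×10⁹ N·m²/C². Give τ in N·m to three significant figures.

τ ≈ 6.21×10⁻⁸ N·m

The second dipole sits on the axis of the first, so the field there is axial: E₁ = 2kp₁/r³ along +x.
E₁ = 2(8.99×10⁹)(3.41×10⁻¹³)/(0.0714)³ = 16.84 N/C.
Torque on the second dipole: τ = p₂ E₁ sinθ.
τ = (3.73×10⁻⁹)(16.84)·sin81° = 6.206×10⁻⁸ N·m.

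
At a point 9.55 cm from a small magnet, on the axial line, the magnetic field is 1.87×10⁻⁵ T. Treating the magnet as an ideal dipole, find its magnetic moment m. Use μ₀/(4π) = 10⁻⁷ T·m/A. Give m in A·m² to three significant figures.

On axis B = (μ₀/4π)·2m/r³, so m = Br³·4π/(μ₀·2).
m = (1.87×10⁻⁵)·(0.0955)³ / (2·10⁻⁷) = 0.08144 A·m².

m ≈ 0.0814 A·m²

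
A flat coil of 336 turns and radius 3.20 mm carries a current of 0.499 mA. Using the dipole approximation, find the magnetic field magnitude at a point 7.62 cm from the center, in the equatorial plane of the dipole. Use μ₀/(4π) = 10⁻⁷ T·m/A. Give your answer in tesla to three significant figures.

m = NIA = NIπa² = 336·(4.99×10⁻⁴)·π·(0.00320)² = 5.394×10⁻⁶ A·m².
In the equatorial plane B = (μ₀/4π)·m/r³ (half the axial value).
B = (10⁻⁷)·(5.394×10⁻⁶) / (0.0762)³ = 1.219×10⁻⁹ T.

B ≈ 1.22×10⁻⁹ T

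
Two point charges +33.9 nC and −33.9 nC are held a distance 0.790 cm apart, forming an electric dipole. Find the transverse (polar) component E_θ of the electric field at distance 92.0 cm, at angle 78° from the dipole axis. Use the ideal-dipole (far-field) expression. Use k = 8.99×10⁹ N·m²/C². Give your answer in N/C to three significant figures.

E_θ ≈ 3.02 N/C

Dipole moment p = qd = (3.39×10⁻⁸ C)(0.00790 m) = 2.678×10⁻¹⁰ C·m.
For a dipole, E_θ = (kp sinθ)/r³.
kp/r³ = (8.99×10⁹)(2.678×10⁻¹⁰)/(0.920)³ = 3.092 N/C.
E_θ = 3.092·sin78° = 3.024 N/C.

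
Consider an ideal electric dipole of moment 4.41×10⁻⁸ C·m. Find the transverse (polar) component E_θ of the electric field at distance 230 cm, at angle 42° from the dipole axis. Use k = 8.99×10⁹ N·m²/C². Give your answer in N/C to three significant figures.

For a dipole, E_θ = (kp sinθ)/r³.
kp/r³ = (8.99×10⁹)(4.41×10⁻⁸)/(2.30)³ = 32.58 N/C.
E_θ = 32.58·sin42° = 21.80 N/C.

E_θ ≈ 21.8 N/C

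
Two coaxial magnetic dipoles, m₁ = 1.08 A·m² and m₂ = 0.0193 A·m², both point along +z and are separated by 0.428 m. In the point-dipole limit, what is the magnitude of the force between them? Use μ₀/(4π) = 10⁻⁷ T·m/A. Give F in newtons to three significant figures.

F ≈ 3.73×10⁻⁷ N

On-axis B of dipole 1: B = (μ₀/4π)·2m₁/r³. Force on dipole 2: F = m₂·dB/dr.
dB/dr = −(μ₀/4π)·6m₁/r⁴, so |F| = (μ₀/4π)·6m₁m₂/r⁴.
F = 6(10⁻⁷)(1.08)(0.0193)/(0.428)⁴ = 3.727×10⁻⁷ N.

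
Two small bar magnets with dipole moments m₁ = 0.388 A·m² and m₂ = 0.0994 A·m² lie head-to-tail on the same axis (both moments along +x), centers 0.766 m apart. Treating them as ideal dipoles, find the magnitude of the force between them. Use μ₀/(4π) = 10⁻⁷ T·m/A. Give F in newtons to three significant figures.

On-axis B of dipole 1: B = (μ₀/4π)·2m₁/r³. Force on dipole 2: F = m₂·dB/dr.
dB/dr = −(μ₀/4π)·6m₁/r⁴, so |F| = (μ₀/4π)·6m₁m₂/r⁴.
F = 6(10⁻⁷)(0.388)(0.0994)/(0.766)⁴ = 6.721×10⁻⁸ N.

F ≈ 6.72×10⁻⁸ N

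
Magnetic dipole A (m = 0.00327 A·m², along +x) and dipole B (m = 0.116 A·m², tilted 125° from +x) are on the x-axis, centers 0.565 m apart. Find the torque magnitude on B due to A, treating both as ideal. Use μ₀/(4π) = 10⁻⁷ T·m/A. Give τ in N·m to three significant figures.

Dipole B is on the axis of dipole A, so B₁ there is axial: B₁ = (μ₀/4π)·2m₁/r³ along +x.
B₁ = 2(10⁻⁷)(0.00327)/(0.565)³ = 3.626×10⁻⁹ T.
τ = m₂ B₁ sinθ.
τ = (0.116)(3.626×10⁻⁹)·sin125° = 3.446×10⁻¹⁰ N·m.

τ ≈ 3.45×10⁻¹⁰ N·m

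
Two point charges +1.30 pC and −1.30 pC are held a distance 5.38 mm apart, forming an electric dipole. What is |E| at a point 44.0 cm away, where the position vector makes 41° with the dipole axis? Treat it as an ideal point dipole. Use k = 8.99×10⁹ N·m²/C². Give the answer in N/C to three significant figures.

Dipole moment p = qd = (1.30×10⁻¹² C)(0.00538 m) = 6.994×10⁻¹⁵ C·m.
At angle θ the dipole field magnitude is E = (kp/r³)·√(1 + 3cos²θ).
kp/r³ = (8.99×10⁹)(6.994×10⁻¹⁵) / (0.440)³ = 7.381×10⁻⁴ N/C.
√(1 + 3cos²41°) = √(1 + 3·0.5696) = √2.7088 ≈ 1.6458.
E ≈ 7.381×10⁻⁴ × 1.646 = 0.001215 N/C.

E ≈ 0.00121 N/C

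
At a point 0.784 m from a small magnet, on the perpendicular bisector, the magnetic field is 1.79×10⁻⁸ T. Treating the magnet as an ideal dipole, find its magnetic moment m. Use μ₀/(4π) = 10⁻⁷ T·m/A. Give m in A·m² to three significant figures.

m ≈ 0.0863 A·m²

In the equatorial plane B = (μ₀/4π)·m/r³, so m = Br³·4π/(μ₀).
m = (1.79×10⁻⁸)·(0.784)³ / (10⁻⁷) = 0.08626 A·m².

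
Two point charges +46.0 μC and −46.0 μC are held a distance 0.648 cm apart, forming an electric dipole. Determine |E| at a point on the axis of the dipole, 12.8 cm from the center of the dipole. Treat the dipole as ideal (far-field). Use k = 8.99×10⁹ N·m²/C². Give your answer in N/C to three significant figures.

E ≈ 2.56×10⁶ N/C

Dipole moment p = qd = (4.60×10⁻⁵ C)(0.00648 m) = 2.981×10⁻⁷ C·m.
On the dipole axis E = 2kp/r³.
E = 2·(8.99×10⁹)(2.981×10⁻⁷) / (0.128)³ = 2.556×10⁶ N/C.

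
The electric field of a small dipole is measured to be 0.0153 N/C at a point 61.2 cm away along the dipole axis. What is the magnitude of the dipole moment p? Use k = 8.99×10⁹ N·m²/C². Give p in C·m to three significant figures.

On axis E = 2kp/r³, so p = Er³/(2k).
p = (0.0153)·(0.612)³ / (2·8.99×10⁹) = 1.951×10⁻¹³ C·m.

p ≈ 1.95×10⁻¹³ C·m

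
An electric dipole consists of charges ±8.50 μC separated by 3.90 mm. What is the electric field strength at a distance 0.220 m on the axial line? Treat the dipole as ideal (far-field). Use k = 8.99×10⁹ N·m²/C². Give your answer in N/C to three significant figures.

E ≈ 5.60×10⁴ N/C

Dipole moment p = qd = (8.50×10⁻⁶ C)(0.00390 m) = 3.315×10⁻⁸ C·m.
On the dipole axis E = 2kp/r³.
E = 2·(8.99×10⁹)(3.315×10⁻⁸) / (0.220)³ = 5.598×10⁴ N/C.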